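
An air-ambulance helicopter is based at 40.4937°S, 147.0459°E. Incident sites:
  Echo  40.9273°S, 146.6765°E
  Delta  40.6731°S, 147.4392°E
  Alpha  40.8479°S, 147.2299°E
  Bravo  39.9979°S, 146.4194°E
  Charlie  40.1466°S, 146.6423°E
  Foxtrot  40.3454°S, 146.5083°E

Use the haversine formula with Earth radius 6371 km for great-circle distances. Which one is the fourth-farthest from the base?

Distances from the base (40.4937°S, 147.0459°E):
Bravo: 76.6 km
Echo: 57.4 km
Charlie: 51.6 km
Foxtrot: 48.4 km
Alpha: 42.3 km
Delta: 38.7 km
The fourth-farthest is Foxtrot at 48.4 km.

Foxtrot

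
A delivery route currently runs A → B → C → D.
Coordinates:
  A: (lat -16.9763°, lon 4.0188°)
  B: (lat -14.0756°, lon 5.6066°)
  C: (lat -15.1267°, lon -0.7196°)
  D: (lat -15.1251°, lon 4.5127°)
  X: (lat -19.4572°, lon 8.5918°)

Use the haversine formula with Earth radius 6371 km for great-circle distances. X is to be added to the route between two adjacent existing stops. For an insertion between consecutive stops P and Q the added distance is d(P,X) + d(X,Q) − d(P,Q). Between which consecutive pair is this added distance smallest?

between A and B

Added distance for inserting X between each consecutive pair:
A–B: 869.0 km
B–C: 1086.1 km
C–D: 1185.3 km
Smallest added distance is 869.0 km, inserting between A and B.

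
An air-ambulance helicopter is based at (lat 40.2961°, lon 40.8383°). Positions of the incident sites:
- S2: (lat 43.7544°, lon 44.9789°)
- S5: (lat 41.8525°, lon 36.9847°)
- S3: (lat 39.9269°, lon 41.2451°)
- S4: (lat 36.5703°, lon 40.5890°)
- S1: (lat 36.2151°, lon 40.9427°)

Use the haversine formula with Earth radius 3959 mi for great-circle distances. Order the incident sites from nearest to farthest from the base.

S3, S5, S4, S1, S2

Computing each great-circle distance from (lat 40.2961°, lon 40.8383°):
S3 (lat 39.9269°, lon 41.2451°): 33.4 mi
S5 (lat 41.8525°, lon 36.9847°): 227.7 mi
S4 (lat 36.5703°, lon 40.5890°): 257.8 mi
S1 (lat 36.2151°, lon 40.9427°): 282.0 mi
S2 (lat 43.7544°, lon 44.9789°): 319.7 mi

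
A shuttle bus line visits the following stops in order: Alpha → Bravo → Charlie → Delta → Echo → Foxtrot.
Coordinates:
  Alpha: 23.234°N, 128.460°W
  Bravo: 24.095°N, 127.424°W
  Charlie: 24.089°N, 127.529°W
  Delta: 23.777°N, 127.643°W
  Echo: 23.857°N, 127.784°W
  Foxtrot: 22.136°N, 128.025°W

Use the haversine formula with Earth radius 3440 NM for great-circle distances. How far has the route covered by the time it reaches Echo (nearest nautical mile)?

112 NM

Leg distances:
Alpha→Bravo: 76.9 NM  (cumulative 76.9 NM)
Bravo→Charlie: 5.8 NM  (cumulative 82.7 NM)
Charlie→Delta: 19.7 NM  (cumulative 102.4 NM)
Delta→Echo: 9.1 NM  (cumulative 111.6 NM)
Cumulative distance at Echo ≈ 112 NM.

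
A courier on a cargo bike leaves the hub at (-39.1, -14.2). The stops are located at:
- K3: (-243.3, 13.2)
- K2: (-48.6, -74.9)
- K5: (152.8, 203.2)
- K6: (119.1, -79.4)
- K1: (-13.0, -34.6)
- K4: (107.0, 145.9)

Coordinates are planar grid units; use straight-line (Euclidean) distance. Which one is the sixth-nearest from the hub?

K5

Distances from the hub ((-39.1, -14.2)):
K1: 33.1
K2: 61.4
K6: 171.1
K3: 206.0
K4: 216.7
K5: 290.0
The sixth-nearest is K5 at 290.0.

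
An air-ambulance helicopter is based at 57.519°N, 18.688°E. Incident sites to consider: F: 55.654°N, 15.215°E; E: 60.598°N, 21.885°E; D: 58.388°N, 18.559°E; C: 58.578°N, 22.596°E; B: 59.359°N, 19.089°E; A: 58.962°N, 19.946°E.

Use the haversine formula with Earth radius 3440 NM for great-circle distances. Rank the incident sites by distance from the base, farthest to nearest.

Distances from the base:
E 60.598°N, 21.885°E: 209.5 NM
F 55.654°N, 15.215°E: 160.3 NM
C 58.578°N, 22.596°E: 139.5 NM
B 59.359°N, 19.089°E: 111.2 NM
A 58.962°N, 19.946°E: 95.3 NM
D 58.388°N, 18.559°E: 52.3 NM

E, F, C, B, A, D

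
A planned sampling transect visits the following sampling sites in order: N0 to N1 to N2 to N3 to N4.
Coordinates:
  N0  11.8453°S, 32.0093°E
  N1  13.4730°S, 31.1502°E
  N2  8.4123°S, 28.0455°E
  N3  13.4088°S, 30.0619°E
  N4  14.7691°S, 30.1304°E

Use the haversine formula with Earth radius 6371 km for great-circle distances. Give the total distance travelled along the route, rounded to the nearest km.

Leg distances:
N0→N1: 203.6 km  (cumulative 203.6 km)
N1→N2: 656.9 km  (cumulative 860.4 km)
N2→N3: 597.6 km  (cumulative 1458.0 km)
N3→N4: 151.4 km  (cumulative 1609.5 km)
Total route length ≈ 1609 km.

1609 km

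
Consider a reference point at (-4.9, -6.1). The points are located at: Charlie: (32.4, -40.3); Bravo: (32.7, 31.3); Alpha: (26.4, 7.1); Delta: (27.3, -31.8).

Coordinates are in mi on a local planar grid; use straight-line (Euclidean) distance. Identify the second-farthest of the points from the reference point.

Distance to each, sorted:
Bravo: 53.0 mi
Charlie: 50.6 mi
Delta: 41.2 mi
Alpha: 34.0 mi
The second-farthest is Charlie at 50.6 mi.

Charlie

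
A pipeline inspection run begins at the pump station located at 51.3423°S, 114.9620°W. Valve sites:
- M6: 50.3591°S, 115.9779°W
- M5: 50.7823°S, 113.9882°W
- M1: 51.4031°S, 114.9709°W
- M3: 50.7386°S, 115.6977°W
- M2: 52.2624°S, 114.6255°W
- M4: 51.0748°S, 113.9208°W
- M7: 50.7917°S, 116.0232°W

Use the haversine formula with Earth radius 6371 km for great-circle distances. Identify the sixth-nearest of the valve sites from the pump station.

Distances from the pump station (51.3423°S, 114.9620°W):
M1: 6.8 km
M4: 78.4 km
M3: 84.6 km
M5: 92.2 km
M7: 96.2 km
M2: 104.9 km
M6: 130.5 km
The sixth-nearest is M2 at 104.9 km.

M2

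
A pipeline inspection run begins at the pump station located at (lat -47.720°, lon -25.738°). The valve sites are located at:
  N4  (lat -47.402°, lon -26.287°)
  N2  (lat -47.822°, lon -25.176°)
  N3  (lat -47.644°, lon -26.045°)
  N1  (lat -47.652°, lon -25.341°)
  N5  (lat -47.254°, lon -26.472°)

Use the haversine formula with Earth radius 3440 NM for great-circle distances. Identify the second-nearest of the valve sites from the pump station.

N1

Distances from the pump station ((lat -47.720°, lon -25.738°)):
N3: 13.2 NM
N1: 16.6 NM
N2: 23.5 NM
N4: 29.3 NM
N5: 40.9 NM
The second-nearest is N1 at 16.6 NM.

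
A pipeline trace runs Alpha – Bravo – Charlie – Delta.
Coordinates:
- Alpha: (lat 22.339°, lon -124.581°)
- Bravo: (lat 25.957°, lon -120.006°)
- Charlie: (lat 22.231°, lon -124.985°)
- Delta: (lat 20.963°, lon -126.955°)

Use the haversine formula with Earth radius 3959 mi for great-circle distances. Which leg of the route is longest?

Bravo–Charlie

Leg distances:
Alpha→Bravo: 381.6 mi
Bravo→Charlie: 406.0 mi
Charlie→Delta: 153.9 mi
The longest leg is Bravo–Charlie at 406.0 mi.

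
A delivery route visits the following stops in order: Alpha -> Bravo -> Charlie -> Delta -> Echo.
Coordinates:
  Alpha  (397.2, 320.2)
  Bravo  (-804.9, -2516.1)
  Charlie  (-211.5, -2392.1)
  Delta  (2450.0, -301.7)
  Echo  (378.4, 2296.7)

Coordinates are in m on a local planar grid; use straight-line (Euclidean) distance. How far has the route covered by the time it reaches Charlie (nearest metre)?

Leg distances:
Alpha→Bravo: 3080.5 m  (cumulative 3080.5 m)
Bravo→Charlie: 606.2 m  (cumulative 3686.7 m)
Cumulative distance at Charlie ≈ 3687 m.

3687 m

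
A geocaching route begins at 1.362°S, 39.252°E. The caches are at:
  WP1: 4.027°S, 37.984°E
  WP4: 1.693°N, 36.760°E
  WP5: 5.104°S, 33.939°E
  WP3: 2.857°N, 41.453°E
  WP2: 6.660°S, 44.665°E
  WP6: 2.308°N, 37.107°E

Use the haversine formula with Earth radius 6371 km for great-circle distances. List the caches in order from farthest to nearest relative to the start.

Distances from the start:
WP2 6.660°S, 44.665°E: 841.0 km
WP5 5.104°S, 33.939°E: 721.7 km
WP3 2.857°N, 41.453°E: 529.1 km
WP6 2.308°N, 37.107°E: 472.7 km
WP4 1.693°N, 36.760°E: 438.4 km
WP1 4.027°S, 37.984°E: 328.1 km

WP2, WP5, WP3, WP6, WP4, WP1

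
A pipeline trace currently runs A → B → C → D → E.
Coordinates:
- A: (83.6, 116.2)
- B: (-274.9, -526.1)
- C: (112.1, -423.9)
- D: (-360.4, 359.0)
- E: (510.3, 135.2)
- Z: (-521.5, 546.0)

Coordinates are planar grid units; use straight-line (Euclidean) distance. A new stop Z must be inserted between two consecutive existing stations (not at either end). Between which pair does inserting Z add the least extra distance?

between D and E

Added distance for inserting Z between each consecutive pair:
A–B: 1106.7
B–C: 1858.3
C–D: 490.9
D–E: 458.4
Smallest added distance is 458.4, inserting between D and E.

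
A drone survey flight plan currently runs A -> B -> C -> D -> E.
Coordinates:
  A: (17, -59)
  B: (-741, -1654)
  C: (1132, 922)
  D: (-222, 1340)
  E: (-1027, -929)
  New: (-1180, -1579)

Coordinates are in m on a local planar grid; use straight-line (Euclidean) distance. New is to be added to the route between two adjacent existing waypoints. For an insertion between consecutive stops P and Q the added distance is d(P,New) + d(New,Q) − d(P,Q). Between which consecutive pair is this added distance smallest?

Added distance for inserting New between each consecutive pair:
A–B: 614.1 m
B–C: 666.3 m
C–D: 5061.1 m
D–E: 1332.4 m
Smallest added distance is 614.1 m, inserting between A and B.

between A and B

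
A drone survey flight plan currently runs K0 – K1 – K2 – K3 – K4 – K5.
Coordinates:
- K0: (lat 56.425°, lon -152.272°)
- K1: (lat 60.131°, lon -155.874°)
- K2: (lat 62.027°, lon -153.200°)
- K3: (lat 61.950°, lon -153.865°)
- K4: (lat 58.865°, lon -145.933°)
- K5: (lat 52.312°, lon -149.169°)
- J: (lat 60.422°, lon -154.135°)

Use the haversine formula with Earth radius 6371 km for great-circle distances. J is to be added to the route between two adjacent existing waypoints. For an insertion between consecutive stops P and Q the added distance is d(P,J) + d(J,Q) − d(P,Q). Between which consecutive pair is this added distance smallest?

between K1 and K2

Added distance for inserting J between each consecutive pair:
K0–K1: 96.0 km
K1–K2: 31.4 km
K2–K3: 320.1 km
K3–K4: 108.7 km
K4–K5: 687.3 km
Smallest added distance is 31.4 km, inserting between K1 and K2.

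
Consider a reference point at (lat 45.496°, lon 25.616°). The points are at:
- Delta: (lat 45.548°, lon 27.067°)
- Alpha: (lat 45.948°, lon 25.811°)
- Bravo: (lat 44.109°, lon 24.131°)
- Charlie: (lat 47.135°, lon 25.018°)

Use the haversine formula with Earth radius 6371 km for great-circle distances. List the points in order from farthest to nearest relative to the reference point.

Bravo, Charlie, Delta, Alpha

Distances from the reference point:
Bravo (lat 44.109°, lon 24.131°): 193.7 km
Charlie (lat 47.135°, lon 25.018°): 187.9 km
Delta (lat 45.548°, lon 27.067°): 113.2 km
Alpha (lat 45.948°, lon 25.811°): 52.5 km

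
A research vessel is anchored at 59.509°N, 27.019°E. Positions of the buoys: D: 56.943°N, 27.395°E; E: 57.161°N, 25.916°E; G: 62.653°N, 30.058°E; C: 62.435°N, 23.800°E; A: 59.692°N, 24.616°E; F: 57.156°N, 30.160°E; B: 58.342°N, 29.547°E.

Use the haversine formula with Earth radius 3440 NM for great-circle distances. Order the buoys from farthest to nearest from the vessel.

G, C, F, D, E, B, A

Distances from the vessel:
G 62.653°N, 30.058°E: 208.3 NM
C 62.435°N, 23.800°E: 199.1 NM
F 57.156°N, 30.160°E: 172.5 NM
D 56.943°N, 27.395°E: 154.5 NM
E 57.161°N, 25.916°E: 145.2 NM
B 58.342°N, 29.547°E: 105.1 NM
A 59.692°N, 24.616°E: 73.8 NM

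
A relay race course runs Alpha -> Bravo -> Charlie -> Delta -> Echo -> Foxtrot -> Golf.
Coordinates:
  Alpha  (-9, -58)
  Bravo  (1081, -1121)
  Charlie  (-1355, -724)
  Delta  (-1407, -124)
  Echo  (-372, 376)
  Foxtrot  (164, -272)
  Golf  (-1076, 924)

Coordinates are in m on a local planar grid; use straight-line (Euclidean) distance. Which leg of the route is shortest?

Leg distances:
Alpha→Bravo: 1522.5 m
Bravo→Charlie: 2468.1 m
Charlie→Delta: 602.2 m
Delta→Echo: 1149.4 m
Echo→Foxtrot: 841.0 m
Foxtrot→Golf: 1722.8 m
The shortest leg is Charlie–Delta at 602.2 m.

Charlie–Delta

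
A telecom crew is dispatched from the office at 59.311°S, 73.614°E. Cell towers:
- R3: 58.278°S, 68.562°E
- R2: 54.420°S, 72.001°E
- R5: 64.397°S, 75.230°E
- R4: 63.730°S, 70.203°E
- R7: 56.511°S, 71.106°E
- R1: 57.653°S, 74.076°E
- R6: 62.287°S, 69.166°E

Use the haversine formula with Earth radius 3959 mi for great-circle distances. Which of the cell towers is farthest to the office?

R5

Distance to each, sorted:
R5: 355.3 mi
R2: 343.4 mi
R4: 325.3 mi
R6: 254.4 mi
R7: 214.2 mi
R3: 194.4 mi
R1: 115.8 mi
The farthest is R5 at 355.3 mi.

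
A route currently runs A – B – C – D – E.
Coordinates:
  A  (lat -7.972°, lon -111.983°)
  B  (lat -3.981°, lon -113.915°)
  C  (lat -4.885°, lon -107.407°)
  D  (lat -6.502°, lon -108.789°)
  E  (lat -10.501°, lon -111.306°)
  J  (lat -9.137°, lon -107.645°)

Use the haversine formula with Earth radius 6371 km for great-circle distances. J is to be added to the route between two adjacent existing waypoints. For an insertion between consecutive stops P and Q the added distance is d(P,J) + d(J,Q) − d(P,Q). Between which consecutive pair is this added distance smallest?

Added distance for inserting J between each consecutive pair:
A–B: 900.7 km
B–C: 644.0 km
C–D: 556.4 km
D–E: 224.0 km
Smallest added distance is 224.0 km, inserting between D and E.

between D and E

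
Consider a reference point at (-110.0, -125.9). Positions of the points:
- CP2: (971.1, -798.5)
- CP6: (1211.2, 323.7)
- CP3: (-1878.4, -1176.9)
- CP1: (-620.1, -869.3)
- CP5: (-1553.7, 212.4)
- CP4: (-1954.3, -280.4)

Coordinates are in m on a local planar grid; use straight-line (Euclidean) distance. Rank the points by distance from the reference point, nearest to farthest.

Distances from the reference point:
CP1 (-620.1, -869.3): 901.6 m
CP2 (971.1, -798.5): 1273.3 m
CP6 (1211.2, 323.7): 1395.6 m
CP5 (-1553.7, 212.4): 1482.8 m
CP4 (-1954.3, -280.4): 1850.8 m
CP3 (-1878.4, -1176.9): 2057.1 m

CP1, CP2, CP6, CP5, CP4, CP3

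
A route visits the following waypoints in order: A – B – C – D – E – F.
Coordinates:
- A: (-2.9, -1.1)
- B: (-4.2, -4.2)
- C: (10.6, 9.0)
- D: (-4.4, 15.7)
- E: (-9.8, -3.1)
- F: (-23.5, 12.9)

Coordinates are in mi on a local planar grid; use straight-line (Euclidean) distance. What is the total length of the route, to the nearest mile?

80 mi

Leg distances:
A→B: 3.4 mi  (cumulative 3.4 mi)
B→C: 19.8 mi  (cumulative 23.2 mi)
C→D: 16.4 mi  (cumulative 39.6 mi)
D→E: 19.6 mi  (cumulative 59.2 mi)
E→F: 21.1 mi  (cumulative 80.2 mi)
Total route length ≈ 80 mi.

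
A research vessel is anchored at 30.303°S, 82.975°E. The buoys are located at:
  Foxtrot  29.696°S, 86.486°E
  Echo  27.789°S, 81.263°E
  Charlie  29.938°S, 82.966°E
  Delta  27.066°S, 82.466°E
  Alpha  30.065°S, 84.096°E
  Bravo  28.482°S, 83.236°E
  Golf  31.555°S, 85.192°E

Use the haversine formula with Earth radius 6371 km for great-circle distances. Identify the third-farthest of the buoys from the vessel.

Echo

Distance to each, sorted:
Delta: 363.3 km
Foxtrot: 344.8 km
Echo: 325.3 km
Golf: 253.2 km
Bravo: 204.1 km
Alpha: 111.0 km
Charlie: 40.6 km
The third-farthest is Echo at 325.3 km.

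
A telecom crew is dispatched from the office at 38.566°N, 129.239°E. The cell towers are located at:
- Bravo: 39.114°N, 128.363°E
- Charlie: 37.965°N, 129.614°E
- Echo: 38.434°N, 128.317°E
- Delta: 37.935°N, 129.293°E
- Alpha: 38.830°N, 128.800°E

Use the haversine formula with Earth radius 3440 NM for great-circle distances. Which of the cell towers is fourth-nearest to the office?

Distances from the office (38.566°N, 129.239°E):
Alpha: 26.0 NM
Delta: 38.0 NM
Charlie: 40.2 NM
Echo: 44.0 NM
Bravo: 52.5 NM
The fourth-nearest is Echo at 44.0 NM.

Echo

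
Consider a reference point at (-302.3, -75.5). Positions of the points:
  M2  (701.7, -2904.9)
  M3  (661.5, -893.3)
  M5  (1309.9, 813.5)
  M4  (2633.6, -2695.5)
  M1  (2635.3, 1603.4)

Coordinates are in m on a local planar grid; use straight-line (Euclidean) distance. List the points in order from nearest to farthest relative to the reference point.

Distances from the reference point:
M3 (661.5, -893.3): 1264.0 m
M5 (1309.9, 813.5): 1841.1 m
M2 (701.7, -2904.9): 3002.3 m
M1 (2635.3, 1603.4): 3383.5 m
M4 (2633.6, -2695.5): 3935.0 m

M3, M5, M2, M1, M4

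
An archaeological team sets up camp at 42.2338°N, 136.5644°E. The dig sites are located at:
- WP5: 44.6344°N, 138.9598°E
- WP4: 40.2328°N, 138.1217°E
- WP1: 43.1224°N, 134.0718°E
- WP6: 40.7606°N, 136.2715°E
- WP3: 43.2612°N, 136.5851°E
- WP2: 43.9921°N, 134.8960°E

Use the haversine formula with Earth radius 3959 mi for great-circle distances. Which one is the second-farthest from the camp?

WP4

Distance to each, sorted:
WP5: 204.8 mi
WP4: 160.2 mi
WP2: 147.8 mi
WP1: 140.7 mi
WP6: 102.9 mi
WP3: 71.0 mi
The second-farthest is WP4 at 160.2 mi.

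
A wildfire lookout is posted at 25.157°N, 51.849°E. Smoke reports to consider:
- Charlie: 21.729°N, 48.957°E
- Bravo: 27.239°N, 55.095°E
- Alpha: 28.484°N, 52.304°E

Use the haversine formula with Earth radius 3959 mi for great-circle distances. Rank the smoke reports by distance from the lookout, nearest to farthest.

Computing each great-circle distance from 25.157°N, 51.849°E:
Alpha 28.484°N, 52.304°E: 231.6 mi
Bravo 27.239°N, 55.095°E: 247.4 mi
Charlie 21.729°N, 48.957°E: 299.5 mi

Alpha, Bravo, Charlie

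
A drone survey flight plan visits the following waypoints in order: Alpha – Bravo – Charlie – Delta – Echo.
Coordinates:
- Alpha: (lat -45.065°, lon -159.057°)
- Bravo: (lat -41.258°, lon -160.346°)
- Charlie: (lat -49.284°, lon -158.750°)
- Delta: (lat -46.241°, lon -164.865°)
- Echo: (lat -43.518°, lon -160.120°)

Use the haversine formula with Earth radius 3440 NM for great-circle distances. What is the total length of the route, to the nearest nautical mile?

Leg distances:
Alpha→Bravo: 235.4 NM  (cumulative 235.4 NM)
Bravo→Charlie: 486.5 NM  (cumulative 722.0 NM)
Charlie→Delta: 306.9 NM  (cumulative 1028.9 NM)
Delta→Echo: 259.7 NM  (cumulative 1288.6 NM)
Total route length ≈ 1289 NM.

1289 NM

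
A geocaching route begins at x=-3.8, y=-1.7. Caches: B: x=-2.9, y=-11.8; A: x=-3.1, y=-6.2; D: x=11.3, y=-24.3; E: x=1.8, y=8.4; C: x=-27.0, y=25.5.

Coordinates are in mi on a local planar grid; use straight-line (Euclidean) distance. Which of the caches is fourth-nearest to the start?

Distance to each, sorted:
A: 4.6 mi
B: 10.1 mi
E: 11.5 mi
D: 27.2 mi
C: 35.8 mi
The fourth-nearest is D at 27.2 mi.

D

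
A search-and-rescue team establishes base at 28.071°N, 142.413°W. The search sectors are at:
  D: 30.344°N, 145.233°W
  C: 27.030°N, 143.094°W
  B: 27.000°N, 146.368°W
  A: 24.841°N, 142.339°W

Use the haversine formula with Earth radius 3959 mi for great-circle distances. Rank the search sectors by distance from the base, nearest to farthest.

C, A, D, B

Distances from the base:
C 27.030°N, 143.094°W: 83.2 mi
A 24.841°N, 142.339°W: 223.2 mi
D 30.344°N, 145.233°W: 231.5 mi
B 27.000°N, 146.368°W: 253.4 mi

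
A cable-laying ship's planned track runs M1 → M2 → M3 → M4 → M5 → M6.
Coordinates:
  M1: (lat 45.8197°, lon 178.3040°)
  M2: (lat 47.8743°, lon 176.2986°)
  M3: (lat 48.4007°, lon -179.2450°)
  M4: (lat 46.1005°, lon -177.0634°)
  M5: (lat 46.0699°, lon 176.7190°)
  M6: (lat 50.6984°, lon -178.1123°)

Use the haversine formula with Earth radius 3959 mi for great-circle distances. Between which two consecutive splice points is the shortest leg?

M1–M2

Leg distances:
M1→M2: 170.7 mi
M2→M3: 208.7 mi
M3→M4: 189.0 mi
M4→M5: 297.9 mi
M5→M6: 398.0 mi
The shortest leg is M1–M2 at 170.7 mi.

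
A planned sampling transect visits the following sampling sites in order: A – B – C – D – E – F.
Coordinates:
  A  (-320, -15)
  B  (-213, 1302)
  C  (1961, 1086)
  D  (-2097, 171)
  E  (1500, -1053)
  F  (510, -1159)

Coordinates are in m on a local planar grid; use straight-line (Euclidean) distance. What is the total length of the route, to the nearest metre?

Leg distances:
A→B: 1321.3 m  (cumulative 1321.3 m)
B→C: 2184.7 m  (cumulative 3506.0 m)
C→D: 4159.9 m  (cumulative 7665.9 m)
D→E: 3799.6 m  (cumulative 11465.5 m)
E→F: 995.7 m  (cumulative 12461.1 m)
Total route length ≈ 12461 m.

12461 m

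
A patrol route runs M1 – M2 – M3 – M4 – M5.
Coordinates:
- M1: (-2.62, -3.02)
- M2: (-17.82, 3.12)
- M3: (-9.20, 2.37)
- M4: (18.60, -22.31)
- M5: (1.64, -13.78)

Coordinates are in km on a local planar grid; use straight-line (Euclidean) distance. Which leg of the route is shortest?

M2–M3

Leg distances:
M1→M2: 16.4 km
M2→M3: 8.7 km
M3→M4: 37.2 km
M4→M5: 19.0 km
The shortest leg is M2–M3 at 8.7 km.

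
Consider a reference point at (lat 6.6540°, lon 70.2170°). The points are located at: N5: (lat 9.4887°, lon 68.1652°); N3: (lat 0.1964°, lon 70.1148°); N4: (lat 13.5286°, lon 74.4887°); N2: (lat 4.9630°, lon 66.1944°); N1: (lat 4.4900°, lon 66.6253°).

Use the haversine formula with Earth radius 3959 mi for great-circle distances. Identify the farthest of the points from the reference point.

Distance to each, sorted:
N4: 556.8 mi
N3: 446.3 mi
N2: 300.2 mi
N1: 288.7 mi
N5: 241.0 mi
The farthest is N4 at 556.8 mi.

N4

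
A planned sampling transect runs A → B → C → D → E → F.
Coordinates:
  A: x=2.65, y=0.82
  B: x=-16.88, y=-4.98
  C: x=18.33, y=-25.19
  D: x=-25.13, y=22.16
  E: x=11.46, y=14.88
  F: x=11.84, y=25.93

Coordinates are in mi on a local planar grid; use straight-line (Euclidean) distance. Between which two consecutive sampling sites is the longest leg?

C–D

Leg distances:
A→B: 20.4 mi
B→C: 40.6 mi
C→D: 64.3 mi
D→E: 37.3 mi
E→F: 11.1 mi
The longest leg is C–D at 64.3 mi.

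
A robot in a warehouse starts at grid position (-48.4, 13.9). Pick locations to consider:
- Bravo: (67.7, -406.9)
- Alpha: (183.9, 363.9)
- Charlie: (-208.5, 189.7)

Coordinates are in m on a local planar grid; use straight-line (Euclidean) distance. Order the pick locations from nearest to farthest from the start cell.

Distances from the start cell:
Charlie (-208.5, 189.7): 237.8 m
Alpha (183.9, 363.9): 420.1 m
Bravo (67.7, -406.9): 436.5 m

Charlie, Alpha, Bravo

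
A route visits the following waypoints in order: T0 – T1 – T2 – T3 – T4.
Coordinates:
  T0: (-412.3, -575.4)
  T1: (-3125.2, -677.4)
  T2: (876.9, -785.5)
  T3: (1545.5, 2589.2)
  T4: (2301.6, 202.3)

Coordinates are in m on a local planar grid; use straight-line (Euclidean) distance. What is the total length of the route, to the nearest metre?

Leg distances:
T0→T1: 2714.8 m  (cumulative 2714.8 m)
T1→T2: 4003.6 m  (cumulative 6718.4 m)
T2→T3: 3440.3 m  (cumulative 10158.7 m)
T3→T4: 2503.8 m  (cumulative 12662.5 m)
Total route length ≈ 12662 m.

12662 m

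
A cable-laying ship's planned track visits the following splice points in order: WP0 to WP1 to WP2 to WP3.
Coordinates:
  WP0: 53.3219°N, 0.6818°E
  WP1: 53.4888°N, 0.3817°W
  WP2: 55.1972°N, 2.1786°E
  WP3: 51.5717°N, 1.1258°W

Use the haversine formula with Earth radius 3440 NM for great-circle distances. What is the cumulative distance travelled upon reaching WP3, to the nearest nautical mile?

423 NM

Leg distances:
WP0→WP1: 39.4 NM  (cumulative 39.4 NM)
WP1→WP2: 136.2 NM  (cumulative 175.5 NM)
WP2→WP3: 247.7 NM  (cumulative 423.2 NM)
Cumulative distance at WP3 ≈ 423 NM.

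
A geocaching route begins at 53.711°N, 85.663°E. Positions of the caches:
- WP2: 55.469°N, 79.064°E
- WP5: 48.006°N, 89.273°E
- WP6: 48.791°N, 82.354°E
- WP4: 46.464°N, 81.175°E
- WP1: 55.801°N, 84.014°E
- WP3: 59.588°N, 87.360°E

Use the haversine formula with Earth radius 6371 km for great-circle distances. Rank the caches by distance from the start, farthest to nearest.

Distance from the start at 53.711°N, 85.663°E to each:
WP4 46.464°N, 81.175°E: 866.7 km
WP5 48.006°N, 89.273°E: 682.9 km
WP3 59.588°N, 87.360°E: 661.6 km
WP6 48.791°N, 82.354°E: 593.4 km
WP2 55.469°N, 79.064°E: 467.7 km
WP1 55.801°N, 84.014°E: 255.3 km

WP4, WP5, WP3, WP6, WP2, WP1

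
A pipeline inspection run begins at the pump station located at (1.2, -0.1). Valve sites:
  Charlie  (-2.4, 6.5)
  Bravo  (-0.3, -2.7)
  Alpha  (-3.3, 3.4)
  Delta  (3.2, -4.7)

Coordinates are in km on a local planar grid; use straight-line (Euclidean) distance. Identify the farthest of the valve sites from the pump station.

Distance to each, sorted:
Charlie: 7.5 km
Alpha: 5.7 km
Delta: 5.0 km
Bravo: 3.0 km
The farthest is Charlie at 7.5 km.

Charlie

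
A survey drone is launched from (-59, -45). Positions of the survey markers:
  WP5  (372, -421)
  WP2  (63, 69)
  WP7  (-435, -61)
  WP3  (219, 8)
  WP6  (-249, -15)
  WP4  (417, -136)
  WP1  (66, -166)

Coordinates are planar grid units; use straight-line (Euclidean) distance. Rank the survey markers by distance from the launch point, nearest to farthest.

Distance from the launch point at (-59, -45) to each:
WP2 (63, 69): 167.0
WP1 (66, -166): 174.0
WP6 (-249, -15): 192.4
WP3 (219, 8): 283.0
WP7 (-435, -61): 376.3
WP4 (417, -136): 484.6
WP5 (372, -421): 572.0

WP2, WP1, WP6, WP3, WP7, WP4, WP5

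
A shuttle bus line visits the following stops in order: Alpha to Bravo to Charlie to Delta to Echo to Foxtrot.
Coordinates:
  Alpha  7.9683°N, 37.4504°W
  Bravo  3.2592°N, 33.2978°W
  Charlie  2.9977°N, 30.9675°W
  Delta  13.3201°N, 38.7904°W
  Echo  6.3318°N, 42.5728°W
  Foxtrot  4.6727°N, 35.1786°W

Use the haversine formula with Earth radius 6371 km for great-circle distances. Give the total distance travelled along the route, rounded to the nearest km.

Leg distances:
Alpha→Bravo: 696.6 km  (cumulative 696.6 km)
Bravo→Charlie: 260.4 km  (cumulative 956.9 km)
Charlie→Delta: 1434.1 km  (cumulative 2391.1 km)
Delta→Echo: 880.5 km  (cumulative 3271.6 km)
Echo→Foxtrot: 838.9 km  (cumulative 4110.5 km)
Total route length ≈ 4111 km.

4111 km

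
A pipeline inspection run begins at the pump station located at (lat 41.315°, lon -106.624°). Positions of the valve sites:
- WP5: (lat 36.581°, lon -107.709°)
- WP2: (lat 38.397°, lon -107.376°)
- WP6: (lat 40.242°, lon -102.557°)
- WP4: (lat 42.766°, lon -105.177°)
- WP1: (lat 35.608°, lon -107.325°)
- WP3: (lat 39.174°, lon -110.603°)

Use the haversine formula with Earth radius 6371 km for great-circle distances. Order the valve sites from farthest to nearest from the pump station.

WP1, WP5, WP3, WP6, WP2, WP4

Distance from the pump station at (lat 41.315°, lon -106.624°) to each:
WP1 (lat 35.608°, lon -107.325°): 637.5 km
WP5 (lat 36.581°, lon -107.709°): 534.7 km
WP3 (lat 39.174°, lon -110.603°): 413.1 km
WP6 (lat 40.242°, lon -102.557°): 362.6 km
WP2 (lat 38.397°, lon -107.376°): 330.8 km
WP4 (lat 42.766°, lon -105.177°): 200.8 km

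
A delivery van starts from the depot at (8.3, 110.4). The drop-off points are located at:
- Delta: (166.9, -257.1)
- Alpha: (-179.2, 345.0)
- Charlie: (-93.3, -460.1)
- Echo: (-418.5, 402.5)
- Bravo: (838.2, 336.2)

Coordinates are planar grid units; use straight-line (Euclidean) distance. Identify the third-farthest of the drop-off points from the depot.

Echo

Distance to each, sorted:
Bravo: 860.1
Charlie: 579.5
Echo: 517.2
Delta: 400.3
Alpha: 300.3
The third-farthest is Echo at 517.2.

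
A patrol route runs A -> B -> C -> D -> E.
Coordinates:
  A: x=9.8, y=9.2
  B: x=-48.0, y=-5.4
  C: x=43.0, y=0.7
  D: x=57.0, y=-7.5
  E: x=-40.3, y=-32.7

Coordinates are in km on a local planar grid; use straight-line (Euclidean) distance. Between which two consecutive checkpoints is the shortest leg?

C–D

Leg distances:
A→B: 59.6 km
B→C: 91.2 km
C→D: 16.2 km
D→E: 100.5 km
The shortest leg is C–D at 16.2 km.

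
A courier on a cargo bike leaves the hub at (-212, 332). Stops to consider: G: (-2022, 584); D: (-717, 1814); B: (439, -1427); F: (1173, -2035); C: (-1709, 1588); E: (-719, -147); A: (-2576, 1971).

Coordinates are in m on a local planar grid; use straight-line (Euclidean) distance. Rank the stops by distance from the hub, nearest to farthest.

Distance from the hub at (-212, 332) to each:
E (-719, -147): 697.5 m
D (-717, 1814): 1565.7 m
G (-2022, 584): 1827.5 m
B (439, -1427): 1875.6 m
C (-1709, 1588): 1954.1 m
F (1173, -2035): 2742.4 m
A (-2576, 1971): 2876.6 m

E, D, G, B, C, F, A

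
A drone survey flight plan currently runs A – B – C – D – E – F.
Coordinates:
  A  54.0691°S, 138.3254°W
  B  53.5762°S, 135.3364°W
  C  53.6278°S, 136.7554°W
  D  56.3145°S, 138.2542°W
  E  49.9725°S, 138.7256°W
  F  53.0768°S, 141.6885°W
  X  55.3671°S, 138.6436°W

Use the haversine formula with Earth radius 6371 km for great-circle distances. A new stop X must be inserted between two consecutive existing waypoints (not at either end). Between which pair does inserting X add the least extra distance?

between D and E

Added distance for inserting X between each consecutive pair:
A–B: 234.1 km
B–C: 426.9 km
C–D: 23.1 km
D–E: 2.1 km
E–F: 521.0 km
Smallest added distance is 2.1 km, inserting between D and E.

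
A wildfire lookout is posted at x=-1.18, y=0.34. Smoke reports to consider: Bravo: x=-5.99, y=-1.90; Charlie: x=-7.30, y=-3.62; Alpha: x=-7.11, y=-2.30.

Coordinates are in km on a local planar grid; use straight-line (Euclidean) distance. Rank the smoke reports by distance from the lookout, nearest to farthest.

Bravo, Alpha, Charlie

Distances from the lookout:
Bravo x=-5.99, y=-1.90: 5.3 km
Alpha x=-7.11, y=-2.30: 6.5 km
Charlie x=-7.30, y=-3.62: 7.3 km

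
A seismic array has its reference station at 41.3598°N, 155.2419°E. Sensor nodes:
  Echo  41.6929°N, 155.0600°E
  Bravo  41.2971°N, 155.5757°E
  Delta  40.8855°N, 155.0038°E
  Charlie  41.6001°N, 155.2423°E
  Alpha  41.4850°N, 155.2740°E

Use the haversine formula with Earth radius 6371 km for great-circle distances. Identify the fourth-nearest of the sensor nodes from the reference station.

Echo

Distances from the reference station (41.3598°N, 155.2419°E):
Alpha: 14.2 km
Charlie: 26.7 km
Bravo: 28.7 km
Echo: 40.0 km
Delta: 56.4 km
The fourth-nearest is Echo at 40.0 km.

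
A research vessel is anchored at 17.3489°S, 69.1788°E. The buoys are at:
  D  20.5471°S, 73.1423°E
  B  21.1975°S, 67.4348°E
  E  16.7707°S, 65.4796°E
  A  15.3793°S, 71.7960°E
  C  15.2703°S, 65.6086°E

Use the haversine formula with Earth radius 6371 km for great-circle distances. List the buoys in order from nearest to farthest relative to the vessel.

Distance from the vessel at 17.3489°S, 69.1788°E to each:
A 15.3793°S, 71.7960°E: 354.9 km
E 16.7707°S, 65.4796°E: 398.4 km
C 15.2703°S, 65.6086°E: 445.6 km
B 21.1975°S, 67.4348°E: 465.4 km
D 20.5471°S, 73.1423°E: 547.9 km

A, E, C, B, D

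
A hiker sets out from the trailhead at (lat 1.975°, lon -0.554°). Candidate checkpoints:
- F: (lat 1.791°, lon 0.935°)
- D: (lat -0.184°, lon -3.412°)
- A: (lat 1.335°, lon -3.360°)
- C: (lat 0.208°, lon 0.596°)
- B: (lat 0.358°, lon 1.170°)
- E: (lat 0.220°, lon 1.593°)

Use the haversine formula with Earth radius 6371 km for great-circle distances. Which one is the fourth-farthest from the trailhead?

Distance to each, sorted:
D: 398.2 km
A: 319.9 km
E: 308.3 km
B: 262.8 km
C: 234.4 km
F: 166.7 km
The fourth-farthest is B at 262.8 km.

B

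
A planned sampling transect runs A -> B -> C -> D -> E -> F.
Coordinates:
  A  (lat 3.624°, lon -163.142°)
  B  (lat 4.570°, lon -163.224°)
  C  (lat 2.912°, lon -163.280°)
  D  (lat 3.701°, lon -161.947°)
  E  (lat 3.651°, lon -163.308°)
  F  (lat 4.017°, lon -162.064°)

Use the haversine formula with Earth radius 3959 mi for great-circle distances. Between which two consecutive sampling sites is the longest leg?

Leg distances:
A→B: 65.6 mi
B→C: 114.6 mi
C→D: 106.9 mi
D→E: 93.9 mi
E→F: 89.4 mi
The longest leg is B–C at 114.6 mi.

B–C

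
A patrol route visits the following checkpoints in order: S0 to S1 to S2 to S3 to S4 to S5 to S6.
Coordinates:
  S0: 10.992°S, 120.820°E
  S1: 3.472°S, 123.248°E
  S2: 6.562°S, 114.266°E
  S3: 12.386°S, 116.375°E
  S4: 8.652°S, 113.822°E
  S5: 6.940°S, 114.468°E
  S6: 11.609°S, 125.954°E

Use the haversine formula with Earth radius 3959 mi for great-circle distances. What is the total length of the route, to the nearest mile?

Leg distances:
S0→S1: 545.6 mi  (cumulative 545.6 mi)
S1→S2: 654.0 mi  (cumulative 1199.6 mi)
S2→S3: 427.3 mi  (cumulative 1626.9 mi)
S3→S4: 310.9 mi  (cumulative 1937.8 mi)
S4→S5: 126.3 mi  (cumulative 2064.1 mi)
S5→S6: 846.9 mi  (cumulative 2910.9 mi)
Total route length ≈ 2911 mi.

2911 mi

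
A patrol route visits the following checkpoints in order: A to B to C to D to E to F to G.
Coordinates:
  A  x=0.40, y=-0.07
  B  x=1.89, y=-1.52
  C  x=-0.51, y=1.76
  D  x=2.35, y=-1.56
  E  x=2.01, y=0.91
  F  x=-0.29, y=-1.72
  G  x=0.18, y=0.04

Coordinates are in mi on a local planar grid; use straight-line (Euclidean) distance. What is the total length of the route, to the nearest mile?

Leg distances:
A→B: 2.1 mi  (cumulative 2.1 mi)
B→C: 4.1 mi  (cumulative 6.1 mi)
C→D: 4.4 mi  (cumulative 10.5 mi)
D→E: 2.5 mi  (cumulative 13.0 mi)
E→F: 3.5 mi  (cumulative 16.5 mi)
F→G: 1.8 mi  (cumulative 18.3 mi)
Total route length ≈ 18 mi.

18 mi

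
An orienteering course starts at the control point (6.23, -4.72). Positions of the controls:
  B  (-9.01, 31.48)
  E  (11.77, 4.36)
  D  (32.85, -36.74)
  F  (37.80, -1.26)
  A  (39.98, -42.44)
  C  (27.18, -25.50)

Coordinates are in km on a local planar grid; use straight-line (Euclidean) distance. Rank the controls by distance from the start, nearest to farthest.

E, C, F, B, D, A

Computing each straight-line distance from (6.23, -4.72):
E (11.77, 4.36): 10.6 km
C (27.18, -25.50): 29.5 km
F (37.80, -1.26): 31.8 km
B (-9.01, 31.48): 39.3 km
D (32.85, -36.74): 41.6 km
A (39.98, -42.44): 50.6 km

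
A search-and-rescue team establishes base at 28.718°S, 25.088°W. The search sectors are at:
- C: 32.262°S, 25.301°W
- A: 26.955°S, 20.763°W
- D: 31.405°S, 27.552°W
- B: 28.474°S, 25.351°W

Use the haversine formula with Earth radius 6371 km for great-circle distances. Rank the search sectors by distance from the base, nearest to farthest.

B, D, C, A

Distances from the base:
B 28.474°S, 25.351°W: 37.4 km
D 31.405°S, 27.552°W: 381.4 km
C 32.262°S, 25.301°W: 394.6 km
A 26.955°S, 20.763°W: 468.2 km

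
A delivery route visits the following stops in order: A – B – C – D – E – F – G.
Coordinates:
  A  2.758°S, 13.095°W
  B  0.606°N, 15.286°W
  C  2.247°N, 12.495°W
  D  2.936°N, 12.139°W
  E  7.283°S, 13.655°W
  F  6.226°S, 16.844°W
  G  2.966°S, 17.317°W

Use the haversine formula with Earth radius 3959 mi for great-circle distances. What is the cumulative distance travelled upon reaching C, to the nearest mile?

Leg distances:
A→B: 277.4 mi  (cumulative 277.4 mi)
B→C: 223.7 mi  (cumulative 501.0 mi)
Cumulative distance at C ≈ 501 mi.

501 mi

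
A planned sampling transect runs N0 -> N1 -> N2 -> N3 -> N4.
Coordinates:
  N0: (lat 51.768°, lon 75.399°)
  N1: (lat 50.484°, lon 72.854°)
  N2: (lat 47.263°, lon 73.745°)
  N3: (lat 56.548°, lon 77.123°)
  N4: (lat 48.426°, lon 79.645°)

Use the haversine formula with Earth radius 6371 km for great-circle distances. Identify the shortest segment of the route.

Leg distances:
N0→N1: 227.9 km
N1→N2: 364.0 km
N2→N3: 1057.8 km
N3→N4: 919.0 km
The shortest leg is N0–N1 at 227.9 km.

N0–N1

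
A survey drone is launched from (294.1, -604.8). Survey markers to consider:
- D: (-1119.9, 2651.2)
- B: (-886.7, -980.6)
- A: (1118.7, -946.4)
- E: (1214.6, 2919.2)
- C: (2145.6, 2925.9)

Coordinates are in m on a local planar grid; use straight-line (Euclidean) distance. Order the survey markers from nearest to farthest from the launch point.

A, B, D, E, C

Distances from the launch point:
A (1118.7, -946.4): 892.6 m
B (-886.7, -980.6): 1239.2 m
D (-1119.9, 2651.2): 3549.8 m
E (1214.6, 2919.2): 3642.2 m
C (2145.6, 2925.9): 3986.7 m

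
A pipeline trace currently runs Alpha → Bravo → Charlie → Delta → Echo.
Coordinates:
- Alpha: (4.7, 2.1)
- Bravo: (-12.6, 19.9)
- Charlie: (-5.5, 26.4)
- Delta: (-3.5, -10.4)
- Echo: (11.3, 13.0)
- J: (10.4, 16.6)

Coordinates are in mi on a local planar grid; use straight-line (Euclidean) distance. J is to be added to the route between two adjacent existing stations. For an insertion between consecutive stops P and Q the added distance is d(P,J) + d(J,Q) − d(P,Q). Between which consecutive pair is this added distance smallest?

Added distance for inserting J between each consecutive pair:
Alpha–Bravo: 14.0 mi
Bravo–Charlie: 32.3 mi
Charlie–Delta: 12.2 mi
Delta–Echo: 6.4 mi
Smallest added distance is 6.4 mi, inserting between Delta and Echo.

between Delta and Echo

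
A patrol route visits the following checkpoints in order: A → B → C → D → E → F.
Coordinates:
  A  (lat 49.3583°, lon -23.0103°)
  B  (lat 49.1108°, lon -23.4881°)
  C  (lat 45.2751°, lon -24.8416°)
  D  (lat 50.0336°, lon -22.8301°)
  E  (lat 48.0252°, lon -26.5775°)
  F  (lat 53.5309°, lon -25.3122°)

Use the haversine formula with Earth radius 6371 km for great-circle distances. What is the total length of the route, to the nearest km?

Leg distances:
A→B: 44.3 km  (cumulative 44.3 km)
B→C: 438.6 km  (cumulative 482.9 km)
C→D: 550.1 km  (cumulative 1033.0 km)
D→E: 352.8 km  (cumulative 1385.8 km)
E→F: 618.6 km  (cumulative 2004.4 km)
Total route length ≈ 2004 km.

2004 km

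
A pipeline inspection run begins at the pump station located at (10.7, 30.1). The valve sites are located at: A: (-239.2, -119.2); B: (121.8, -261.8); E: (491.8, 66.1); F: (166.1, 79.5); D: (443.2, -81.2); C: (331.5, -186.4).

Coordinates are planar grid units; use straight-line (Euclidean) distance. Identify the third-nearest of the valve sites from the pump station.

Distance to each, sorted:
F: 163.1
A: 291.1
B: 312.3
C: 387.0
D: 446.6
E: 482.4
The third-nearest is B at 312.3.

B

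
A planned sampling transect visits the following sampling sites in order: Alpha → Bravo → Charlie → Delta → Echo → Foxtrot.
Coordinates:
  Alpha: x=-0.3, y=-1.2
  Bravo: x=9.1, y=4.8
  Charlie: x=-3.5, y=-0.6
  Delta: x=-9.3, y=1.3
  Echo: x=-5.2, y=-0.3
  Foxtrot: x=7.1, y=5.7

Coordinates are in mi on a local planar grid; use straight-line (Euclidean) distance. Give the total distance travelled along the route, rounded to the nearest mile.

Leg distances:
Alpha→Bravo: 11.2 mi  (cumulative 11.2 mi)
Bravo→Charlie: 13.7 mi  (cumulative 24.9 mi)
Charlie→Delta: 6.1 mi  (cumulative 31.0 mi)
Delta→Echo: 4.4 mi  (cumulative 35.4 mi)
Echo→Foxtrot: 13.7 mi  (cumulative 49.0 mi)
Total route length ≈ 49 mi.

49 mi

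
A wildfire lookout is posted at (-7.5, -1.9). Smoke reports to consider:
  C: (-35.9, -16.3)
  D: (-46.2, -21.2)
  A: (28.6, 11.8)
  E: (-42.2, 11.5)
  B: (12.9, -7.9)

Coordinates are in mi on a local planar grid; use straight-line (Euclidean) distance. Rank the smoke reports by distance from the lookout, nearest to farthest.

B, C, E, A, D

Distance from the lookout at (-7.5, -1.9) to each:
B (12.9, -7.9): 21.3 mi
C (-35.9, -16.3): 31.8 mi
E (-42.2, 11.5): 37.2 mi
A (28.6, 11.8): 38.6 mi
D (-46.2, -21.2): 43.2 mi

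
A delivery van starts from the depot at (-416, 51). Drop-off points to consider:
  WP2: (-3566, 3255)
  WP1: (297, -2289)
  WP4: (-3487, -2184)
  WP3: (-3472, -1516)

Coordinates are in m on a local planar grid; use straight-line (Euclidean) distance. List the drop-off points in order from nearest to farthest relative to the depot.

WP1, WP3, WP4, WP2

Distance from the depot at (-416, 51) to each:
WP1 (297, -2289): 2446.2 m
WP3 (-3472, -1516): 3434.3 m
WP4 (-3487, -2184): 3798.2 m
WP2 (-3566, 3255): 4493.1 m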